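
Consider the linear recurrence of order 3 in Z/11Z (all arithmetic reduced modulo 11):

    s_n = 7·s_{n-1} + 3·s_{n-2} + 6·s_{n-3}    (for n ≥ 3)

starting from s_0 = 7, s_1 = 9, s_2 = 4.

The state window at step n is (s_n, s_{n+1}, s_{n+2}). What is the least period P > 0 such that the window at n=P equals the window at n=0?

n=0: window = (7, 9, 4)
n=1: window = (9, 4, 9)
n=2: window = (4, 9, 8)
n=3: window = (9, 8, 8)
n=4: window = (8, 8, 2)
n=5: window = (8, 2, 9)
n=6: window = (2, 9, 7)
n=7: window = (9, 7, 0)
n=8: window = (7, 0, 9)
n=9: window = (0, 9, 6)
n=10: window = (9, 6, 3)
n=11: window = (6, 3, 5)
n=12: window = (3, 5, 3)
n=13: window = (5, 3, 10)
n=14: window = (3, 10, 10)
n=15: window = (10, 10, 8)
n=16: window = (10, 8, 3)
n=17: window = (8, 3, 6)
n=18: window = (3, 6, 0)
n=19: window = (6, 0, 3)
n=20: window = (0, 3, 2)
n=21: window = (3, 2, 1)
n=22: window = (2, 1, 9)
n=23: window = (1, 9, 1)
n=24: window = (9, 1, 7)
n=25: window = (1, 7, 7)
n=26: window = (7, 7, 10)
n=27: window = (7, 10, 1)
n=28: window = (10, 1, 2)
n=29: window = (1, 2, 0)
n=30: window = (2, 0, 1)
n=31: window = (0, 1, 8)
n=32: window = (1, 8, 4)
n=33: window = (8, 4, 3)
n=34: window = (4, 3, 4)
n=35: window = (3, 4, 6)
n=36: window = (4, 6, 6)
n=37: window = (6, 6, 7)
n=38: window = (6, 7, 4)
n=39: window = (7, 4, 8)
n=40: window = (4, 8, 0)
…
n=53: window = (0, 5, 7)
n=54: window = (5, 7, 9)
n=55: window = (7, 9, 4)
window at n=55 equals window at n=0 → period = 55

55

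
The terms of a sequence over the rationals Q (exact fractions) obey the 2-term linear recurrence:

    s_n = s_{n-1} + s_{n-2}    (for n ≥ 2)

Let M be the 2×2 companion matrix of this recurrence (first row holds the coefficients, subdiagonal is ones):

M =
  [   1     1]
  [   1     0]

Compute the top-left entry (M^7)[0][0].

(M^7)[0][0] is the top entry after applying M 7 times to the unit state (1, 0). Equivalently it is h_{8} for the auxiliary sequence (h_n) obeying the same recurrence with h_1 = 1 and h_i = 0 for 0 ≤ i < 1:
h_2 = 1·1 + 1·0 = 1
h_3 = 1·1 + 1·1 = 2
h_4 = 1·2 + 1·1 = 3
h_5 = 1·3 + 1·2 = 5
h_6 = 1·5 + 1·3 = 8
h_7 = 1·8 + 1·5 = 13
h_8 = 1·13 + 1·8 = 21

21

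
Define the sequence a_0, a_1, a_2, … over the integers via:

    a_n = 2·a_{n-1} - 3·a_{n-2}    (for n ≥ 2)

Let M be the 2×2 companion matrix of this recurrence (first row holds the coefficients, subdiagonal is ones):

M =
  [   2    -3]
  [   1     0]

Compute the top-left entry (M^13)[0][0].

1118

(M^13)[0][0] is the top entry after applying M 13 times to the unit state (1, 0). Equivalently it is h_{14} for the auxiliary sequence (h_n) obeying the same recurrence with h_1 = 1 and h_i = 0 for 0 ≤ i < 1:
h_2 = 2·1 + -3·0 = 2
h_3 = 2·2 + -3·1 = 1
h_4 = 2·1 + -3·2 = -4
h_5 = 2·-4 + -3·1 = -11
h_6 = 2·-11 + -3·-4 = -10
h_7 = 2·-10 + -3·-11 = 13
h_8 = 2·13 + -3·-10 = 56
h_9 = 2·56 + -3·13 = 73
h_10 = 2·73 + -3·56 = -22
h_11 = 2·-22 + -3·73 = -263
h_12 = 2·-263 + -3·-22 = -460
h_13 = 2·-460 + -3·-263 = -131
h_14 = 2·-131 + -3·-460 = 1118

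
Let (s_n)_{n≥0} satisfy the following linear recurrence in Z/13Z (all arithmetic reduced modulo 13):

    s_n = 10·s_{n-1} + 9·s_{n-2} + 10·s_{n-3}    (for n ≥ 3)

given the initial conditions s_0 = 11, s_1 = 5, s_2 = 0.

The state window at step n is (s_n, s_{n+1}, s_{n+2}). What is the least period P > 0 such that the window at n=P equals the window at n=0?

168

n=0: window = (11, 5, 0)
n=1: window = (5, 0, 12)
n=2: window = (0, 12, 1)
n=3: window = (12, 1, 1)
n=4: window = (1, 1, 9)
n=5: window = (1, 9, 5)
n=6: window = (9, 5, 11)
n=7: window = (5, 11, 11)
n=8: window = (11, 11, 12)
n=9: window = (11, 12, 4)
n=10: window = (12, 4, 11)
n=11: window = (4, 11, 6)
n=12: window = (11, 6, 4)
n=13: window = (6, 4, 9)
n=14: window = (4, 9, 4)
n=15: window = (9, 4, 5)
n=16: window = (4, 5, 7)
n=17: window = (5, 7, 12)
n=18: window = (7, 12, 12)
n=19: window = (12, 12, 12)
n=20: window = (12, 12, 10)
n=21: window = (12, 10, 3)
n=22: window = (10, 3, 6)
n=23: window = (3, 6, 5)
n=24: window = (6, 5, 4)
n=25: window = (5, 4, 2)
n=26: window = (4, 2, 2)
n=27: window = (2, 2, 0)
n=28: window = (2, 0, 12)
n=29: window = (0, 12, 10)
n=30: window = (12, 10, 0)
n=31: window = (10, 0, 2)
n=32: window = (0, 2, 3)
n=33: window = (2, 3, 9)
n=34: window = (3, 9, 7)
n=35: window = (9, 7, 12)
n=36: window = (7, 12, 0)
n=37: window = (12, 0, 9)
n=38: window = (0, 9, 2)
n=39: window = (9, 2, 10)
n=40: window = (2, 10, 0)
…
n=166: window = (2, 2, 11)
n=167: window = (2, 11, 5)
n=168: window = (11, 5, 0)
window at n=168 equals window at n=0 → period = 168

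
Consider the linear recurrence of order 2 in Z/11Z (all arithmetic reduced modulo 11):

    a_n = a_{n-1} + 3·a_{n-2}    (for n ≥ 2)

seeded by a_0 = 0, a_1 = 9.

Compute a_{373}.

6

a_2 = 1·9 + 3·0 = 9
a_3 = 1·9 + 3·9 = 3
a_4 = 1·3 + 3·9 = 8
a_5 = 1·8 + 3·3 = 6
a_6 = 1·6 + 3·8 = 8
a_7 = 1·8 + 3·6 = 4
a_8 = 1·4 + 3·8 = 6
a_9 = 1·6 + 3·4 = 7
a_10 = 1·7 + 3·6 = 3
a_11 = 1·3 + 3·7 = 2
a_12 = 1·2 + 3·3 = 0
a_13 = 1·0 + 3·2 = 6
a_14 = 1·6 + 3·0 = 6
a_15 = 1·6 + 3·6 = 2
a_16 = 1·2 + 3·6 = 9
a_17 = 1·9 + 3·2 = 4
a_18 = 1·4 + 3·9 = 9
a_19 = 1·9 + 3·4 = 10
a_20 = 1·10 + 3·9 = 4
a_21 = 1·4 + 3·10 = 1
a_22 = 1·1 + 3·4 = 2
a_23 = 1·2 + 3·1 = 5
a_24 = 1·5 + 3·2 = 0
a_25 = 1·0 + 3·5 = 4
a_26 = 1·4 + 3·0 = 4
a_27 = 1·4 + 3·4 = 5
a_28 = 1·5 + 3·4 = 6
a_29 = 1·6 + 3·5 = 10
a_30 = 1·10 + 3·6 = 6
a_31 = 1·6 + 3·10 = 3
a_32 = 1·3 + 3·6 = 10
a_33 = 1·10 + 3·3 = 8
a_34 = 1·8 + 3·10 = 5
a_35 = 1·5 + 3·8 = 7
a_36 = 1·7 + 3·5 = 0
a_37 = 1·0 + 3·7 = 10
a_38 = 1·10 + 3·0 = 10
a_39 = 1·10 + 3·10 = 7
a_40 = 1·7 + 3·10 = 4
a_41 = 1·4 + 3·7 = 3
a_42 = 1·3 + 3·4 = 4
a_43 = 1·4 + 3·3 = 2
a_44 = 1·2 + 3·4 = 3
a_45 = 1·3 + 3·2 = 9
a_46 = 1·9 + 3·3 = 7
a_47 = 1·7 + 3·9 = 1
a_48 = 1·1 + 3·7 = 0
a_49 = 1·0 + 3·1 = 3
a_50 = 1·3 + 3·0 = 3
a_51 = 1·3 + 3·3 = 1
a_52 = 1·1 + 3·3 = 10
a_53 = 1·10 + 3·1 = 2
a_54 = 1·2 + 3·10 = 10
a_55 = 1·10 + 3·2 = 5
a_56 = 1·5 + 3·10 = 2
a_57 = 1·2 + 3·5 = 6
a_58 = 1·6 + 3·2 = 1
a_59 = 1·1 + 3·6 = 8
a_60 = 1·8 + 3·1 = 0
a_61 = 1·0 + 3·8 = 2
a_62 = 1·2 + 3·0 = 2
a_63 = 1·2 + 3·2 = 8
a_64 = 1·8 + 3·2 = 3
a_65 = 1·3 + 3·8 = 5
a_66 = 1·5 + 3·3 = 3
a_67 = 1·3 + 3·5 = 7
a_68 = 1·7 + 3·3 = 5
a_69 = 1·5 + 3·7 = 4
a_70 = 1·4 + 3·5 = 8
a_71 = 1·8 + 3·4 = 9
a_72 = 1·9 + 3·8 = 0
a_73 = 1·0 + 3·9 = 5
a_74 = 1·5 + 3·0 = 5
a_75 = 1·5 + 3·5 = 9
a_76 = 1·9 + 3·5 = 2
a_77 = 1·2 + 3·9 = 7
a_78 = 1·7 + 3·2 = 2
a_79 = 1·2 + 3·7 = 1
a_80 = 1·1 + 3·2 = 7
a_81 = 1·7 + 3·1 = 10
a_82 = 1·10 + 3·7 = 9
a_83 = 1·9 + 3·10 = 6
a_84 = 1·6 + 3·9 = 0
a_85 = 1·0 + 3·6 = 7
a_86 = 1·7 + 3·0 = 7
a_87 = 1·7 + 3·7 = 6
a_88 = 1·6 + 3·7 = 5
a_89 = 1·5 + 3·6 = 1
a_90 = 1·1 + 3·5 = 5
a_91 = 1·5 + 3·1 = 8
a_92 = 1·8 + 3·5 = 1
a_93 = 1·1 + 3·8 = 3
a_94 = 1·3 + 3·1 = 6
a_95 = 1·6 + 3·3 = 4
a_96 = 1·4 + 3·6 = 0
a_97 = 1·0 + 3·4 = 1
a_98 = 1·1 + 3·0 = 1
a_99 = 1·1 + 3·1 = 4
a_100 = 1·4 + 3·1 = 7
a_101 = 1·7 + 3·4 = 8
a_102 = 1·8 + 3·7 = 7
a_103 = 1·7 + 3·8 = 9
a_104 = 1·9 + 3·7 = 8
a_105 = 1·8 + 3·9 = 2
a_106 = 1·2 + 3·8 = 4
a_107 = 1·4 + 3·2 = 10
a_108 = 1·10 + 3·4 = 0
a_109 = 1·0 + 3·10 = 8
a_110 = 1·8 + 3·0 = 8
a_111 = 1·8 + 3·8 = 10
a_112 = 1·10 + 3·8 = 1
a_113 = 1·1 + 3·10 = 9
a_114 = 1·9 + 3·1 = 1
a_115 = 1·1 + 3·9 = 6
a_116 = 1·6 + 3·1 = 9
a_117 = 1·9 + 3·6 = 5
a_118 = 1·5 + 3·9 = 10
a_119 = 1·10 + 3·5 = 3
a_120 = 1·3 + 3·10 = 0
a_121 = 1·0 + 3·3 = 9
(a_120, a_121) = (0, 9) = (a_0, a_1), so the sequence has period 120.
373 ≡ 13 (mod 120), hence a_373 = a_13 = 6.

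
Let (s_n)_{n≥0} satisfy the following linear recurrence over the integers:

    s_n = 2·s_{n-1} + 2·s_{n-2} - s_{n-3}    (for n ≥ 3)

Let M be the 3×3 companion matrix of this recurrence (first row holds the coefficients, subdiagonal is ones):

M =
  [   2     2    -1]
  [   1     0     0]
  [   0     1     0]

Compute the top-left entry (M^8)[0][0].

1870

(M^8)[0][0] is the top entry after applying M 8 times to the unit state (1, 0, 0). Equivalently it is h_{10} for the auxiliary sequence (h_n) obeying the same recurrence with h_2 = 1 and h_i = 0 for 0 ≤ i < 2:
h_3 = 2·1 + 2·0 + -1·0 = 2
h_4 = 2·2 + 2·1 + -1·0 = 6
h_5 = 2·6 + 2·2 + -1·1 = 15
h_6 = 2·15 + 2·6 + -1·2 = 40
h_7 = 2·40 + 2·15 + -1·6 = 104
h_8 = 2·104 + 2·40 + -1·15 = 273
h_9 = 2·273 + 2·104 + -1·40 = 714
h_10 = 2·714 + 2·273 + -1·104 = 1870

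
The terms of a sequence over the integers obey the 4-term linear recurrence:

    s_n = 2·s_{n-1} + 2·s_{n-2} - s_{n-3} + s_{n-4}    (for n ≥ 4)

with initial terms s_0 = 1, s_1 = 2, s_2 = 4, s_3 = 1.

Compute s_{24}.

2466242661

s_4 = 2·1 + 2·4 + -1·2 + 1·1 = 9
s_5 = 2·9 + 2·1 + -1·4 + 1·2 = 18
s_6 = 2·18 + 2·9 + -1·1 + 1·4 = 57
s_7 = 2·57 + 2·18 + -1·9 + 1·1 = 142
s_8 = 2·142 + 2·57 + -1·18 + 1·9 = 389
s_9 = 2·389 + 2·142 + -1·57 + 1·18 = 1023
s_10 = 2·1023 + 2·389 + -1·142 + 1·57 = 2739
s_11 = 2·2739 + 2·1023 + -1·389 + 1·142 = 7277
s_12 = 2·7277 + 2·2739 + -1·1023 + 1·389 = 19398
s_13 = 2·19398 + 2·7277 + -1·2739 + 1·1023 = 51634
s_14 = 2·51634 + 2·19398 + -1·7277 + 1·2739 = 137526
s_15 = 2·137526 + 2·51634 + -1·19398 + 1·7277 = 366199
s_16 = 2·366199 + 2·137526 + -1·51634 + 1·19398 = 975214
s_17 = 2·975214 + 2·366199 + -1·137526 + 1·51634 = 2596934
s_18 = 2·2596934 + 2·975214 + -1·366199 + 1·137526 = 6915623
s_19 = 2·6915623 + 2·2596934 + -1·975214 + 1·366199 = 18416099
s_20 = 2·18416099 + 2·6915623 + -1·2596934 + 1·975214 = 49041724
s_21 = 2·49041724 + 2·18416099 + -1·6915623 + 1·2596934 = 130596957
s_22 = 2·130596957 + 2·49041724 + -1·18416099 + 1·6915623 = 347776886
s_23 = 2·347776886 + 2·130596957 + -1·49041724 + 1·18416099 = 926122061
s_24 = 2·926122061 + 2·347776886 + -1·130596957 + 1·49041724 = 2466242661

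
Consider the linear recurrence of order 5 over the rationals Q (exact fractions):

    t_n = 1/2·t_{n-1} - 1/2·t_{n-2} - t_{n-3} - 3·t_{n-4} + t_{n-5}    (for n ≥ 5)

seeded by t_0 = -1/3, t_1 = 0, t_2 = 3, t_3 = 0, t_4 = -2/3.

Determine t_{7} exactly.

t_5 = 1/2·-2/3 + -1/2·0 + -1·3 + -3·0 + 1·-1/3 = -11/3
t_6 = 1/2·-11/3 + -1/2·-2/3 + -1·0 + -3·3 + 1·0 = -21/2
t_7 = 1/2·-21/2 + -1/2·-11/3 + -1·-2/3 + -3·0 + 1·3 = 1/4

1/4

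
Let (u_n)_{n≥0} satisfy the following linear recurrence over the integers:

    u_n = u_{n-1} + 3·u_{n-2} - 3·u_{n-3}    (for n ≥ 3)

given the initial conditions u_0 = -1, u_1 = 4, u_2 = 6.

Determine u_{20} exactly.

206667

u_3 = 1·6 + 3·4 + -3·-1 = 21
u_4 = 1·21 + 3·6 + -3·4 = 27
u_5 = 1·27 + 3·21 + -3·6 = 72
u_6 = 1·72 + 3·27 + -3·21 = 90
u_7 = 1·90 + 3·72 + -3·27 = 225
u_8 = 1·225 + 3·90 + -3·72 = 279
u_9 = 1·279 + 3·225 + -3·90 = 684
u_10 = 1·684 + 3·279 + -3·225 = 846
u_11 = 1·846 + 3·684 + -3·279 = 2061
u_12 = 1·2061 + 3·846 + -3·684 = 2547
u_13 = 1·2547 + 3·2061 + -3·846 = 6192
u_14 = 1·6192 + 3·2547 + -3·2061 = 7650
u_15 = 1·7650 + 3·6192 + -3·2547 = 18585
u_16 = 1·18585 + 3·7650 + -3·6192 = 22959
u_17 = 1·22959 + 3·18585 + -3·7650 = 55764
u_18 = 1·55764 + 3·22959 + -3·18585 = 68886
u_19 = 1·68886 + 3·55764 + -3·22959 = 167301
u_20 = 1·167301 + 3·68886 + -3·55764 = 206667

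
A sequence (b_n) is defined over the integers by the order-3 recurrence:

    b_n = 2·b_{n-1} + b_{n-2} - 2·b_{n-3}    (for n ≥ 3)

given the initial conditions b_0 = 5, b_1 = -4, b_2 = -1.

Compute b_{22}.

-8388601

b_3 = 2·-1 + 1·-4 + -2·5 = -16
b_4 = 2·-16 + 1·-1 + -2·-4 = -25
b_5 = 2·-25 + 1·-16 + -2·-1 = -64
b_6 = 2·-64 + 1·-25 + -2·-16 = -121
b_7 = 2·-121 + 1·-64 + -2·-25 = -256
b_8 = 2·-256 + 1·-121 + -2·-64 = -505
b_9 = 2·-505 + 1·-256 + -2·-121 = -1024
b_10 = 2·-1024 + 1·-505 + -2·-256 = -2041
b_11 = 2·-2041 + 1·-1024 + -2·-505 = -4096
b_12 = 2·-4096 + 1·-2041 + -2·-1024 = -8185
b_13 = 2·-8185 + 1·-4096 + -2·-2041 = -16384
b_14 = 2·-16384 + 1·-8185 + -2·-4096 = -32761
b_15 = 2·-32761 + 1·-16384 + -2·-8185 = -65536
b_16 = 2·-65536 + 1·-32761 + -2·-16384 = -131065
b_17 = 2·-131065 + 1·-65536 + -2·-32761 = -262144
b_18 = 2·-262144 + 1·-131065 + -2·-65536 = -524281
b_19 = 2·-524281 + 1·-262144 + -2·-131065 = -1048576
b_20 = 2·-1048576 + 1·-524281 + -2·-262144 = -2097145
b_21 = 2·-2097145 + 1·-1048576 + -2·-524281 = -4194304
b_22 = 2·-4194304 + 1·-2097145 + -2·-1048576 = -8388601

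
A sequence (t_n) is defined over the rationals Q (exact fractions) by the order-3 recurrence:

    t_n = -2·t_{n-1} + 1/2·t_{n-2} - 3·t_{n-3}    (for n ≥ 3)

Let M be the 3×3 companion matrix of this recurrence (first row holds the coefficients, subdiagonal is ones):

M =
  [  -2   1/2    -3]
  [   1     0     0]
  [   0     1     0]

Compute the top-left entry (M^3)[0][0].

(M^3)[0][0] is the top entry after applying M 3 times to the unit state (1, 0, 0). Equivalently it is h_{5} for the auxiliary sequence (h_n) obeying the same recurrence with h_2 = 1 and h_i = 0 for 0 ≤ i < 2:
h_3 = -2·1 + 1/2·0 + -3·0 = -2
h_4 = -2·-2 + 1/2·1 + -3·0 = 9/2
h_5 = -2·9/2 + 1/2·-2 + -3·1 = -13

-13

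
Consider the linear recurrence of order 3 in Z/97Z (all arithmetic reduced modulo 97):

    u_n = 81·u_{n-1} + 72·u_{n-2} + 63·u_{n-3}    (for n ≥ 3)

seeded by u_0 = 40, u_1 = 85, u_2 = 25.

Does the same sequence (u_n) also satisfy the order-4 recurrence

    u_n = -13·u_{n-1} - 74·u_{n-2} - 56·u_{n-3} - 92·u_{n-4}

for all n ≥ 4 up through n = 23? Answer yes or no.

yes

Terms u_0..u_23: 40, 85, 25, 92, 57, 12, 8, 59, 0, 96, 47, 49, 15, 41, 19, 4, 7, 15, 31, 55, 66, 7, 54, 15
n=4: candidate gives 57, actual u_4 = 57 ✓
n=5: candidate gives 12, actual u_5 = 12 ✓
n=6: candidate gives 8, actual u_6 = 8 ✓
n=7: candidate gives 59, actual u_7 = 59 ✓
n=8: candidate gives 0, actual u_8 = 0 ✓
n=9: candidate gives 96, actual u_9 = 96 ✓
n=10: candidate gives 47, actual u_10 = 47 ✓
n=11: candidate gives 49, actual u_11 = 49 ✓
n=12: candidate gives 15, actual u_12 = 15 ✓
n=13: candidate gives 41, actual u_13 = 41 ✓
n=14: candidate gives 19, actual u_14 = 19 ✓
n=15: candidate gives 4, actual u_15 = 4 ✓
n=16: candidate gives 7, actual u_16 = 7 ✓
n=17: candidate gives 15, actual u_17 = 15 ✓
n=18: candidate gives 31, actual u_18 = 31 ✓
n=19: candidate gives 55, actual u_19 = 55 ✓
n=20: candidate gives 66, actual u_20 = 66 ✓
n=21: candidate gives 7, actual u_21 = 7 ✓
n=22: candidate gives 54, actual u_22 = 54 ✓
n=23: candidate gives 15, actual u_23 = 15 ✓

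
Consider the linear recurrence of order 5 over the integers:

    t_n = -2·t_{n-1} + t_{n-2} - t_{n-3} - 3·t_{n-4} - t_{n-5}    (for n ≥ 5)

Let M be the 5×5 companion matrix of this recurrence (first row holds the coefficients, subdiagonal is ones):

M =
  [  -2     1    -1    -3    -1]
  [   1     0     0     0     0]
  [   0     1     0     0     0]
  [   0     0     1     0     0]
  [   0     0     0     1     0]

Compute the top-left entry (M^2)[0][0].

5

(M^2)[0][0] is the top entry after applying M 2 times to the unit state (1, 0, 0, 0, 0). Equivalently it is h_{6} for the auxiliary sequence (h_n) obeying the same recurrence with h_4 = 1 and h_i = 0 for 0 ≤ i < 4:
h_5 = -2·1 + 1·0 + -1·0 + -3·0 + -1·0 = -2
h_6 = -2·-2 + 1·1 + -1·0 + -3·0 + -1·0 = 5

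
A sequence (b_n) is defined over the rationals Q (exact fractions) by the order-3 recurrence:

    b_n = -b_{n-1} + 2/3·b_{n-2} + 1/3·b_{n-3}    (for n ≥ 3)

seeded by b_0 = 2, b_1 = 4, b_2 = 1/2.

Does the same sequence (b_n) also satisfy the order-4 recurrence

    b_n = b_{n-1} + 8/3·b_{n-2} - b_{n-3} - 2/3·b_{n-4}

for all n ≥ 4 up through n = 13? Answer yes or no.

yes

Terms b_0..b_13: 2, 4, 1/2, 17/6, -7/6, 29/9, -55/18, 130/27, -52/9, 1291/162, -1655/162, 6611/486, -4315/243, 34147/1458
n=4: candidate gives -7/6, actual b_4 = -7/6 ✓
n=5: candidate gives 29/9, actual b_5 = 29/9 ✓
n=6: candidate gives -55/18, actual b_6 = -55/18 ✓
n=7: candidate gives 130/27, actual b_7 = 130/27 ✓
n=8: candidate gives -52/9, actual b_8 = -52/9 ✓
n=9: candidate gives 1291/162, actual b_9 = 1291/162 ✓
n=10: candidate gives -1655/162, actual b_10 = -1655/162 ✓
n=11: candidate gives 6611/486, actual b_11 = 6611/486 ✓
n=12: candidate gives -4315/243, actual b_12 = -4315/243 ✓
n=13: candidate gives 34147/1458, actual b_13 = 34147/1458 ✓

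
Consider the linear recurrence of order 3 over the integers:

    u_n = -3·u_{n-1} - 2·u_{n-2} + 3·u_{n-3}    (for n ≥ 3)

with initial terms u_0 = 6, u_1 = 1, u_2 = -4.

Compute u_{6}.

u_3 = -3·-4 + -2·1 + 3·6 = 28
u_4 = -3·28 + -2·-4 + 3·1 = -73
u_5 = -3·-73 + -2·28 + 3·-4 = 151
u_6 = -3·151 + -2·-73 + 3·28 = -223

-223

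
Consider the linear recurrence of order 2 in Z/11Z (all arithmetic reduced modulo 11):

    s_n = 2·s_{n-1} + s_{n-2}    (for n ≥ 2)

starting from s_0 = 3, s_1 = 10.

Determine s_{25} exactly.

s_2 = 2·10 + 1·3 = 1
s_3 = 2·1 + 1·10 = 1
s_4 = 2·1 + 1·1 = 3
s_5 = 2·3 + 1·1 = 7
s_6 = 2·7 + 1·3 = 6
s_7 = 2·6 + 1·7 = 8
s_8 = 2·8 + 1·6 = 0
s_9 = 2·0 + 1·8 = 8
s_10 = 2·8 + 1·0 = 5
s_11 = 2·5 + 1·8 = 7
s_12 = 2·7 + 1·5 = 8
s_13 = 2·8 + 1·7 = 1
s_14 = 2·1 + 1·8 = 10
s_15 = 2·10 + 1·1 = 10
s_16 = 2·10 + 1·10 = 8
s_17 = 2·8 + 1·10 = 4
s_18 = 2·4 + 1·8 = 5
s_19 = 2·5 + 1·4 = 3
s_20 = 2·3 + 1·5 = 0
s_21 = 2·0 + 1·3 = 3
s_22 = 2·3 + 1·0 = 6
s_23 = 2·6 + 1·3 = 4
s_24 = 2·4 + 1·6 = 3
s_25 = 2·3 + 1·4 = 10

10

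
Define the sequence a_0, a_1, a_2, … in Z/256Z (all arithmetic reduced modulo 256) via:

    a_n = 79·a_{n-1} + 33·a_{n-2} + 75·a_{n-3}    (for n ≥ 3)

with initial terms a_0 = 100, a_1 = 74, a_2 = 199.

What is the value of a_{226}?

a_3 = 79·199 + 33·74 + 75·100 = 63
a_4 = 79·63 + 33·199 + 75·74 = 198
a_5 = 79·198 + 33·63 + 75·199 = 134
a_6 = 79·134 + 33·198 + 75·63 = 85
a_7 = 79·85 + 33·134 + 75·198 = 131
a_8 = 79·131 + 33·85 + 75·134 = 164
Continuing the recurrence:
  a_9 = 102;  a_10 = 255;  a_11 = 227;  a_12 = 206;  a_13 = 138;  a_14 = 165
  a_15 = 15;  a_16 = 84;  a_17 = 50;  a_18 = 167;  a_19 = 151;  a_20 = 198
  a_21 = 126;  a_22 = 165;  a_23 = 43;  a_24 = 116;  a_25 = 174;  a_26 = 63
  a_27 = 219;  a_28 = 174;  a_29 = 98;  a_30 = 213;  a_31 = 87;  a_32 = 4
  a_33 = 218;  a_34 = 71;  a_35 = 47;  a_36 = 134;  a_37 = 54;  a_38 = 181
  a_39 = 19;  a_40 = 4;  a_41 = 182;  a_42 = 63;  a_43 = 19;  a_44 = 78
  a_45 = 250;  a_46 = 197;  a_47 = 223;  a_48 = 116;  a_49 = 66;  a_50 = 167
  a_51 = 7;  a_52 = 6;  a_53 = 174;  a_54 = 133;  a_55 = 59;  a_56 = 84
  a_57 = 126;  a_58 = 255;  a_59 = 139;  a_60 = 174;  a_61 = 82;  a_62 = 117
  a_63 = 167;  a_64 = 164;  a_65 = 106;  a_66 = 199;  a_67 = 31;  a_68 = 70
  a_69 = 230;  a_70 = 21;  a_71 = 163;  a_72 = 100;  a_73 = 6;  a_74 = 127
  a_75 = 67;  a_76 = 206;  a_77 = 106;  a_78 = 229;  a_79 = 175;  a_80 = 148
  a_81 = 82;  a_82 = 167;  a_83 = 119;  a_84 = 70;  a_85 = 222;  a_86 = 101
  a_87 = 75;  a_88 = 52;  a_89 = 78;  a_90 = 191;  a_91 = 59;  a_92 = 174
  a_93 = 66;  a_94 = 21;  a_95 = 247;  a_96 = 68;  a_97 = 250;  a_98 = 71
  a_99 = 15;  a_100 = 6;  a_101 = 150;  a_102 = 117;  a_103 = 51;  a_104 = 196
  a_105 = 86;  a_106 = 191;  a_107 = 115;  a_108 = 78;  a_109 = 218;  a_110 = 5
  a_111 = 127;  a_112 = 180;  a_113 = 98;  a_114 = 167;  a_115 = 231;  a_116 = 134
  a_117 = 14;  a_118 = 69;  a_119 = 91;  a_120 = 20;  a_121 = 30;  a_122 = 127
  a_123 = 235;  a_124 = 174;  a_125 = 50;  a_126 = 181;  a_127 = 71;  a_128 = 228
  a_129 = 138;  a_130 = 199;  a_131 = 255;  a_132 = 198;  a_133 = 70;  a_134 = 213
  a_135 = 195;  a_136 = 36;  a_137 = 166;  a_138 = 255;  a_139 = 163;  a_140 = 206
  a_141 = 74;  a_142 = 37;  a_143 = 79;  a_144 = 212;  a_145 = 114;  a_146 = 167
  a_147 = 87;  a_148 = 198;  a_149 = 62;  a_150 = 37;  a_151 = 107;  a_152 = 244
  a_153 = 238;  a_154 = 63;  a_155 = 155;  a_156 = 174;  a_157 = 34;  a_158 = 85
  a_159 = 151;  a_160 = 132;  a_161 = 26;  a_162 = 71;  a_163 = 239;  a_164 = 134
  a_165 = 246;  a_166 = 53;  a_167 = 83;  a_168 = 132;  a_169 = 246;  a_170 = 63
  a_171 = 211;  a_172 = 78;  a_173 = 186;  a_174 = 69;  a_175 = 31;  a_176 = 244
  a_177 = 130;  a_178 = 167;  a_179 = 199;  a_180 = 6;  a_181 = 110;  a_182 = 5
  a_183 = 123;  a_184 = 212;  a_185 = 190;  a_186 = 255;  a_187 = 75;  a_188 = 174
  a_189 = 18;  a_190 = 245;  a_191 = 231;  a_192 = 36;  a_193 = 170;  a_194 = 199
  a_195 = 223;  a_196 = 70;  a_197 = 166;  a_198 = 149;  a_199 = 227;  a_200 = 228
  a_201 = 70;  a_202 = 127;  a_203 = 3;  a_204 = 206;  a_205 = 42;  a_206 = 101
  a_207 = 239;  a_208 = 20;  a_209 = 146;  a_210 = 167;  a_211 = 55;  a_212 = 70
  a_213 = 158;  a_214 = 229;  a_215 = 139;  a_216 = 180;  a_217 = 142;  a_218 = 191
  a_219 = 251;  a_220 = 174;  a_221 = 2;  a_222 = 149;  a_223 = 55;  a_224 = 196
a_225 = 79·196 + 33·55 + 75·149 = 58
a_226 = 79·58 + 33·196 + 75·55 = 71

71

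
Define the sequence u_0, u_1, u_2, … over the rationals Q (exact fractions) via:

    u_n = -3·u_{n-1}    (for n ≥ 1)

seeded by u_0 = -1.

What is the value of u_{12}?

-531441

u_1 = -3·-1 = 3
u_2 = -3·3 = -9
u_3 = -3·-9 = 27
u_4 = -3·27 = -81
u_5 = -3·-81 = 243
u_6 = -3·243 = -729
u_7 = -3·-729 = 2187
u_8 = -3·2187 = -6561
u_9 = -3·-6561 = 19683
u_10 = -3·19683 = -59049
u_11 = -3·-59049 = 177147
u_12 = -3·177147 = -531441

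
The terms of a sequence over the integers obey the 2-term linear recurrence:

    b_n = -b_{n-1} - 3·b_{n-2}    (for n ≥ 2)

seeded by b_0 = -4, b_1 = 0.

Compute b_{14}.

b_2 = -1·0 + -3·-4 = 12
b_3 = -1·12 + -3·0 = -12
b_4 = -1·-12 + -3·12 = -24
b_5 = -1·-24 + -3·-12 = 60
b_6 = -1·60 + -3·-24 = 12
b_7 = -1·12 + -3·60 = -192
b_8 = -1·-192 + -3·12 = 156
b_9 = -1·156 + -3·-192 = 420
b_10 = -1·420 + -3·156 = -888
b_11 = -1·-888 + -3·420 = -372
b_12 = -1·-372 + -3·-888 = 3036
b_13 = -1·3036 + -3·-372 = -1920
b_14 = -1·-1920 + -3·3036 = -7188

-7188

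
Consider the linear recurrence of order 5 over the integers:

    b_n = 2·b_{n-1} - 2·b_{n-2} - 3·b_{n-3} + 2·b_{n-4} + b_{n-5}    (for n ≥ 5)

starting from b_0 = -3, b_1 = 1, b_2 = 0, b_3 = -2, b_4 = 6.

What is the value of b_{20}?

b_5 = 2·6 + -2·-2 + -3·0 + 2·1 + 1·-3 = 15
b_6 = 2·15 + -2·6 + -3·-2 + 2·0 + 1·1 = 25
b_7 = 2·25 + -2·15 + -3·6 + 2·-2 + 1·0 = -2
b_8 = 2·-2 + -2·25 + -3·15 + 2·6 + 1·-2 = -89
b_9 = 2·-89 + -2·-2 + -3·25 + 2·15 + 1·6 = -213
b_10 = 2·-213 + -2·-89 + -3·-2 + 2·25 + 1·15 = -177
b_11 = 2·-177 + -2·-213 + -3·-89 + 2·-2 + 1·25 = 360
b_12 = 2·360 + -2·-177 + -3·-213 + 2·-89 + 1·-2 = 1533
b_13 = 2·1533 + -2·360 + -3·-177 + 2·-213 + 1·-89 = 2362
b_14 = 2·2362 + -2·1533 + -3·360 + 2·-177 + 1·-213 = 11
b_15 = 2·11 + -2·2362 + -3·1533 + 2·360 + 1·-177 = -8758
b_16 = 2·-8758 + -2·11 + -3·2362 + 2·1533 + 1·360 = -21198
b_17 = 2·-21198 + -2·-8758 + -3·11 + 2·2362 + 1·1533 = -18656
b_18 = 2·-18656 + -2·-21198 + -3·-8758 + 2·11 + 1·2362 = 33742
b_19 = 2·33742 + -2·-18656 + -3·-21198 + 2·-8758 + 1·11 = 150885
b_20 = 2·150885 + -2·33742 + -3·-18656 + 2·-21198 + 1·-8758 = 239100

239100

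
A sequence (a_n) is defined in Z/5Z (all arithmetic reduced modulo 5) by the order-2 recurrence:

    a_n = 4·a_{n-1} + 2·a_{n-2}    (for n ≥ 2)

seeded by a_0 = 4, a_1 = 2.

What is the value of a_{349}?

2

a_2 = 4·2 + 2·4 = 1
a_3 = 4·1 + 2·2 = 3
a_4 = 4·3 + 2·1 = 4
a_5 = 4·4 + 2·3 = 2
(a_4, a_5) = (4, 2) = (a_0, a_1), so the sequence has period 4.
349 ≡ 1 (mod 4), hence a_349 = a_1 = 2.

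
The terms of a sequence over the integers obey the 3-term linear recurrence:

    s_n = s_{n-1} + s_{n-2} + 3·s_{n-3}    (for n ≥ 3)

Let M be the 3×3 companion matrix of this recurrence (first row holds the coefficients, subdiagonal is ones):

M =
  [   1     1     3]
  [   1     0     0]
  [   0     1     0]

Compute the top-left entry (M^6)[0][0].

52

(M^6)[0][0] is the top entry after applying M 6 times to the unit state (1, 0, 0). Equivalently it is h_{8} for the auxiliary sequence (h_n) obeying the same recurrence with h_2 = 1 and h_i = 0 for 0 ≤ i < 2:
h_3 = 1·1 + 1·0 + 3·0 = 1
h_4 = 1·1 + 1·1 + 3·0 = 2
h_5 = 1·2 + 1·1 + 3·1 = 6
h_6 = 1·6 + 1·2 + 3·1 = 11
h_7 = 1·11 + 1·6 + 3·2 = 23
h_8 = 1·23 + 1·11 + 3·6 = 52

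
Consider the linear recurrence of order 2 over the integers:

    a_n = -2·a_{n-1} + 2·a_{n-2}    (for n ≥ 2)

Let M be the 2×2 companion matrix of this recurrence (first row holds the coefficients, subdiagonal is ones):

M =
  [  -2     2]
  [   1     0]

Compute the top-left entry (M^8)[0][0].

2448

(M^8)[0][0] is the top entry after applying M 8 times to the unit state (1, 0). Equivalently it is h_{9} for the auxiliary sequence (h_n) obeying the same recurrence with h_1 = 1 and h_i = 0 for 0 ≤ i < 1:
h_2 = -2·1 + 2·0 = -2
h_3 = -2·-2 + 2·1 = 6
h_4 = -2·6 + 2·-2 = -16
h_5 = -2·-16 + 2·6 = 44
h_6 = -2·44 + 2·-16 = -120
h_7 = -2·-120 + 2·44 = 328
h_8 = -2·328 + 2·-120 = -896
h_9 = -2·-896 + 2·328 = 2448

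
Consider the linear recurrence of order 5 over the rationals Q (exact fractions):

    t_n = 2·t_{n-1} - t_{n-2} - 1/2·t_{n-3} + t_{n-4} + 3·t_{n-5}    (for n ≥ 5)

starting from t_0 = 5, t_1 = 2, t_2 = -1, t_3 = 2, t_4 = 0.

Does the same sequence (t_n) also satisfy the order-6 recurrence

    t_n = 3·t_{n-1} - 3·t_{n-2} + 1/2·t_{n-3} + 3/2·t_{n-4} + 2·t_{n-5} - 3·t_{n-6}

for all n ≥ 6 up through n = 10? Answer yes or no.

yes

Terms t_0..t_10: 5, 2, -1, 2, 0, 31/2, 35, 107/2, 281/4, 85, 309/2
n=6: candidate gives 35, actual t_6 = 35 ✓
n=7: candidate gives 107/2, actual t_7 = 107/2 ✓
n=8: candidate gives 281/4, actual t_8 = 281/4 ✓
n=9: candidate gives 85, actual t_9 = 85 ✓
n=10: candidate gives 309/2, actual t_10 = 309/2 ✓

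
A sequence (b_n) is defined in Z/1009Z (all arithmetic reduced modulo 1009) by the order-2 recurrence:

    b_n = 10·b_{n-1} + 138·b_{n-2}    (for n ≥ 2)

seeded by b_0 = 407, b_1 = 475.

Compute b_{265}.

981

b_2 = 10·475 + 138·407 = 376
b_3 = 10·376 + 138·475 = 698
b_4 = 10·698 + 138·376 = 346
b_5 = 10·346 + 138·698 = 902
b_6 = 10·902 + 138·346 = 264
b_7 = 10·264 + 138·902 = 991
Continuing the recurrence:
  b_8 = 937;  b_9 = 832;  b_10 = 402;  b_11 = 783;  b_12 = 748;  b_13 = 508
  b_14 = 341;  b_15 = 866;  b_16 = 223;  b_17 = 658;  b_18 = 21;  b_19 = 204
  b_20 = 902;  b_21 = 848;  b_22 = 777;  b_23 = 687;  b_24 = 79;  b_25 = 750
  b_26 = 240;  b_27 = 964;  b_28 = 382;  b_29 = 637;  b_30 = 564;  b_31 = 718
  b_32 = 256;  b_33 = 744;  b_34 = 390;  b_35 = 627;  b_36 = 559;  b_37 = 297
  b_38 = 401;  b_39 = 600;  b_40 = 798;  b_41 = 979;  b_42 = 852;  b_43 = 344
  b_44 = 945;  b_45 = 418;  b_46 = 393;  b_47 = 65;  b_48 = 398;  b_49 = 842
  b_50 = 786;  b_51 = 958;  b_52 = 1004;  b_53 = 984;  b_54 = 69;  b_55 = 267
  b_56 = 84;  b_57 = 353;  b_58 = 996;  b_59 = 152;  b_60 = 735;  b_61 = 74
  b_62 = 261;  b_63 = 714;  b_64 = 780;  b_65 = 387;  b_66 = 520;  b_67 = 84
  b_68 = 961;  b_69 = 13;  b_70 = 569;  b_71 = 421;  b_72 = 1003;  b_73 = 525
  b_74 = 386;  b_75 = 635;  b_76 = 87;  b_77 = 717;  b_78 = 5;  b_79 = 114
  b_80 = 821;  b_81 = 735;  b_82 = 577;  b_83 = 246;  b_84 = 357;  b_85 = 185
  b_86 = 666;  b_87 = 911;  b_88 = 118;  b_89 = 773;  b_90 = 807;  b_91 = 727
  b_92 = 583;  b_93 = 211;  b_94 = 835;  b_95 = 135;  b_96 = 545;  b_97 = 873
  b_98 = 193;  b_99 = 315;  b_100 = 523;  b_101 = 268;  b_102 = 188;  b_103 = 522
  b_104 = 894;  b_105 = 256;  b_106 = 816;  b_107 = 101;  b_108 = 610;  b_109 = 867
  b_110 = 22;  b_111 = 804;  b_112 = 986;  b_113 = 741;  b_114 = 200;  b_115 = 331
  b_116 = 640;  b_117 = 619;  b_118 = 673;  b_119 = 333;  b_120 = 349;  b_121 = 3
  b_122 = 769;  b_123 = 32;  b_124 = 497;  b_125 = 305;  b_126 = 1006;  b_127 = 691
  b_128 = 442;  b_129 = 896;  b_130 = 335;  b_131 = 873;  b_132 = 474;  b_133 = 98
  b_134 = 807;  b_135 = 405;  b_136 = 390;  b_137 = 259;  b_138 = 915;  b_139 = 496
  b_140 = 60;  b_141 = 436;  b_142 = 532;  b_143 = 912;  b_144 = 807;  b_145 = 738
  b_146 = 693;  b_147 = 811;  b_148 = 826;  b_149 = 107;  b_150 = 32;  b_151 = 960
  b_152 = 899;  b_153 = 210;  b_154 = 37;  b_155 = 89;  b_156 = 951;  b_157 = 603
  b_158 = 44;  b_159 = 916;  b_160 = 97;  b_161 = 244;  b_162 = 691;  b_163 = 222
  b_164 = 714;  b_165 = 443;  b_166 = 44;  b_167 = 25;  b_168 = 268;  b_169 = 76
  b_170 = 411;  b_171 = 472;  b_172 = 898;  b_173 = 459;  b_174 = 371;  b_175 = 458
  b_176 = 283;  b_177 = 449;  b_178 = 157;  b_179 = 974;  b_180 = 127;  b_181 = 476
  b_182 = 88;  b_183 = 983;  b_184 = 785;  b_185 = 226;  b_186 = 609;  b_187 = 954
  b_188 = 754;  b_189 = 959;  b_190 = 634;  b_191 = 449;  b_192 = 163;  b_193 = 25
  b_194 = 546;  b_195 = 838;  b_196 = 990;  b_197 = 428;  b_198 = 649;  b_199 = 978
  b_200 = 460;  b_201 = 322;  b_202 = 106;  b_203 = 91;  b_204 = 403;  b_205 = 444
  b_206 = 523;  b_207 = 917;  b_208 = 624;  b_209 = 607;  b_210 = 363;  b_211 = 622
  b_212 = 819;  b_213 = 189;  b_214 = 895;  b_215 = 726;  b_216 = 609;  b_217 = 333
  b_218 = 598;  b_219 = 475;  b_220 = 500;  b_221 = 929;  b_222 = 597;  b_223 = 984
  b_224 = 407;  b_225 = 620;  b_226 = 817;  b_227 = 902;  b_228 = 686;  b_229 = 166
  b_230 = 473;  b_231 = 395;  b_232 = 612;  b_233 = 90;  b_234 = 600;  b_235 = 258
  b_236 = 624;  b_237 = 475;  b_238 = 52;  b_239 = 485;  b_240 = 927;  b_241 = 525
  b_242 = 997;  b_243 = 691;  b_244 = 209;  b_245 = 584;  b_246 = 376;  b_247 = 605
  b_248 = 425;  b_249 = 966;  b_250 = 707;  b_251 = 127;  b_252 = 963;  b_253 = 922
  b_254 = 854;  b_255 = 570;  b_256 = 454;  b_257 = 462;  b_258 = 678;  b_259 = 915
  b_260 = 805;  b_261 = 123;  b_262 = 321;  b_263 = 4
b_264 = 10·4 + 138·321 = 951
b_265 = 10·951 + 138·4 = 981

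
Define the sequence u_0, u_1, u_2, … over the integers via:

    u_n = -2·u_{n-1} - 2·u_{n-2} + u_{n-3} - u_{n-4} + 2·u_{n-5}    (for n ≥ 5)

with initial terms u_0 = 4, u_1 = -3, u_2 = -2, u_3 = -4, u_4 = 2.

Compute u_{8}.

u_5 = -2·2 + -2·-4 + 1·-2 + -1·-3 + 2·4 = 13
u_6 = -2·13 + -2·2 + 1·-4 + -1·-2 + 2·-3 = -38
u_7 = -2·-38 + -2·13 + 1·2 + -1·-4 + 2·-2 = 52
u_8 = -2·52 + -2·-38 + 1·13 + -1·2 + 2·-4 = -25

-25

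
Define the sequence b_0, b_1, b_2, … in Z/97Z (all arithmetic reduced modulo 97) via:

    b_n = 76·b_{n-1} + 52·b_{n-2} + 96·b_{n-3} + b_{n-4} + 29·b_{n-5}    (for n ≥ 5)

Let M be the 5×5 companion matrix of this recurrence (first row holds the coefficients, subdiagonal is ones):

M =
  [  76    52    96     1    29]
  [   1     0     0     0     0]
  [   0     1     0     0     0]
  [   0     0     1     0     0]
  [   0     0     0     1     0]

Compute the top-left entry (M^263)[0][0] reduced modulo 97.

(M^263)[0][0] is the top entry after applying M 263 times to the unit state (1, 0, 0, 0, 0). Equivalently it is h_{267} for the auxiliary sequence (h_n) obeying the same recurrence with h_4 = 1 and h_i = 0 for 0 ≤ i < 4:
h_5 = 76·1 + 52·0 + 96·0 + 1·0 + 29·0 = 76
h_6 = 76·76 + 52·1 + 96·0 + 1·0 + 29·0 = 8
h_7 = 76·8 + 52·76 + 96·1 + 1·0 + 29·0 = 0
h_8 = 76·0 + 52·8 + 96·76 + 1·1 + 29·0 = 50
h_9 = 76·50 + 52·0 + 96·8 + 1·76 + 29·1 = 17
h_10 = 76·17 + 52·50 + 96·0 + 1·8 + 29·76 = 90
Continuing the recurrence:
  h_11 = 49;  h_12 = 95;  h_13 = 87;  h_14 = 58;  h_15 = 50;  h_16 = 0
  h_17 = 49;  h_18 = 47;  h_19 = 92;  h_20 = 70;  h_21 = 18;  h_22 = 79
  h_23 = 80;  h_24 = 7;  h_25 = 65;  h_26 = 5;  h_27 = 13;  h_28 = 18
  h_29 = 76;  h_30 = 53;  h_31 = 69;  h_32 = 74;  h_33 = 57;  h_34 = 86
  h_35 = 71;  h_36 = 52;  h_37 = 61;  h_38 = 84;  h_39 = 41;  h_40 = 28
  h_41 = 22;  h_42 = 90;  h_43 = 54;  h_44 = 85;  h_45 = 21;  h_46 = 94
  h_47 = 48;  h_48 = 78;  h_49 = 49;  h_50 = 93;  h_51 = 90;  h_52 = 2
  h_53 = 66;  h_54 = 45;  h_55 = 34;  h_56 = 1;  h_57 = 80;  h_58 = 6
  h_59 = 37;  h_60 = 54;  h_61 = 20;  h_62 = 21;  h_63 = 77;  h_64 = 0
  h_65 = 40;  h_66 = 72;  h_67 = 90;  h_68 = 70;  h_69 = 74;  h_70 = 27
  h_71 = 54;  h_72 = 63;  h_73 = 70;  h_74 = 45;  h_75 = 74;  h_76 = 17
  h_77 = 8;  h_78 = 1;  h_79 = 11;  h_80 = 36;  h_81 = 25;  h_82 = 17
  h_83 = 74;  h_84 = 48;  h_85 = 12;  h_86 = 2;  h_87 = 34;  h_88 = 20
  h_89 = 34;  h_90 = 60;  h_91 = 95;  h_92 = 60;  h_93 = 63;  h_94 = 32
  h_95 = 14;  h_96 = 48;  h_97 = 36;  h_98 = 93;  h_99 = 37;  h_100 = 15
  h_101 = 34;  h_102 = 2;  h_103 = 80;  h_104 = 60;  h_105 = 69;  h_106 = 57
  h_107 = 44;  h_108 = 83;  h_109 = 66;  h_110 = 94;  h_111 = 65;  h_112 = 63
  h_113 = 71;  h_114 = 42;  h_115 = 9;  h_116 = 89;  h_117 = 67;  h_118 = 75
  h_119 = 40;  h_120 = 45;  h_121 = 22;  h_122 = 73;  h_123 = 35;  h_124 = 73
  h_125 = 86;  h_126 = 47;  h_127 = 35;  h_128 = 92;  h_129 = 7;  h_130 = 62
  h_131 = 77;  h_132 = 88;  h_133 = 16;  h_134 = 63;  h_135 = 35;  h_136 = 93
  h_137 = 44;  h_138 = 39;  h_139 = 37;  h_140 = 84;  h_141 = 49;  h_142 = 58
  h_143 = 86;  h_144 = 87;  h_145 = 28;  h_146 = 91;  h_147 = 62;  h_148 = 66
  h_149 = 30;  h_150 = 54;  h_151 = 54;  h_152 = 16;  h_153 = 94;  h_154 = 19
  h_155 = 79;  h_156 = 41;  h_157 = 3;  h_158 = 79;  h_159 = 56;  h_160 = 23
  h_161 = 50;  h_162 = 62;  h_163 = 33;  h_164 = 54;  h_165 = 73;  h_166 = 38
  h_167 = 22;  h_168 = 27;  h_169 = 44;  h_170 = 91;  h_171 = 19;  h_172 = 7
  h_173 = 25;  h_174 = 23;  h_175 = 73;  h_176 = 2;  h_177 = 79;  h_178 = 90
  h_179 = 46;  h_180 = 31;  h_181 = 42;  h_182 = 58;  h_183 = 2;  h_184 = 29
  h_185 = 87;  h_186 = 82;  h_187 = 92;  h_188 = 4;  h_189 = 17;  h_190 = 36
  h_191 = 72;  h_192 = 8;  h_193 = 84;  h_194 = 79;  h_195 = 34;  h_196 = 71
  h_197 = 29;  h_198 = 35;  h_199 = 20;  h_200 = 3;  h_201 = 23;  h_202 = 44
  h_203 = 43;  h_204 = 5;  h_205 = 63;  h_206 = 90;  h_207 = 81;  h_208 = 94
  h_209 = 28;  h_210 = 25;  h_211 = 36;  h_212 = 49;  h_213 = 80;  h_214 = 20
  h_215 = 87;  h_216 = 32;  h_217 = 95;  h_218 = 79;  h_219 = 36;  h_220 = 89
  h_221 = 74;  h_222 = 52;  h_223 = 47;  h_224 = 60;  h_225 = 4;  h_226 = 46
  h_227 = 58;  h_228 = 71;  h_229 = 22;  h_230 = 36;  h_231 = 60;  h_232 = 15
  h_233 = 0;  h_234 = 36;  h_235 = 42;  h_236 = 29;  h_237 = 34;  h_238 = 12
  h_239 = 51;  h_240 = 87;  h_241 = 39;  h_242 = 93;  h_243 = 96;  h_244 = 79
  h_245 = 79;  h_246 = 85;  h_247 = 90;  h_248 = 76;  h_249 = 34;  h_250 = 92
  h_251 = 84;  h_252 = 46;  h_253 = 19;  h_254 = 77;  h_255 = 40;  h_256 = 1
  h_257 = 37;  h_258 = 57;  h_259 = 89;  h_260 = 85;  h_261 = 39;  h_262 = 83
  h_263 = 2;  h_264 = 14;  h_265 = 0
h_266 = 76·0 + 52·14 + 96·2 + 1·83 + 29·39 = 0
h_267 = 76·0 + 52·0 + 96·14 + 1·2 + 29·83 = 67

67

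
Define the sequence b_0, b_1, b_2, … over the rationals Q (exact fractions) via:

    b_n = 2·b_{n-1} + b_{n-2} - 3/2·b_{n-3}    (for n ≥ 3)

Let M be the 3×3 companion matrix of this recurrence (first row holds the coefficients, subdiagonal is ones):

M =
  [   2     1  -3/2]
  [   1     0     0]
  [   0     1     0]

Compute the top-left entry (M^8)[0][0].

(M^8)[0][0] is the top entry after applying M 8 times to the unit state (1, 0, 0). Equivalently it is h_{10} for the auxiliary sequence (h_n) obeying the same recurrence with h_2 = 1 and h_i = 0 for 0 ≤ i < 2:
h_3 = 2·1 + 1·0 + -3/2·0 = 2
h_4 = 2·2 + 1·1 + -3/2·0 = 5
h_5 = 2·5 + 1·2 + -3/2·1 = 21/2
h_6 = 2·21/2 + 1·5 + -3/2·2 = 23
h_7 = 2·23 + 1·21/2 + -3/2·5 = 49
h_8 = 2·49 + 1·23 + -3/2·21/2 = 421/4
h_9 = 2·421/4 + 1·49 + -3/2·23 = 225
h_10 = 2·225 + 1·421/4 + -3/2·49 = 1927/4

1927/4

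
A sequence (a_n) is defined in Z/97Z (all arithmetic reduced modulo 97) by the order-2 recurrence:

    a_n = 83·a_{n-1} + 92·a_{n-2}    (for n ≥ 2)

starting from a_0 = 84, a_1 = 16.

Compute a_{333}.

14

a_2 = 83·16 + 92·84 = 35
a_3 = 83·35 + 92·16 = 12
a_4 = 83·12 + 92·35 = 45
a_5 = 83·45 + 92·12 = 86
a_6 = 83·86 + 92·45 = 26
a_7 = 83·26 + 92·86 = 79
a_8 = 83·79 + 92·26 = 25
a_9 = 83·25 + 92·79 = 31
a_10 = 83·31 + 92·25 = 23
a_11 = 83·23 + 92·31 = 8
a_12 = 83·8 + 92·23 = 64
a_13 = 83·64 + 92·8 = 34
a_14 = 83·34 + 92·64 = 77
a_15 = 83·77 + 92·34 = 13
a_16 = 83·13 + 92·77 = 15
a_17 = 83·15 + 92·13 = 16
a_18 = 83·16 + 92·15 = 89
a_19 = 83·89 + 92·16 = 32
a_20 = 83·32 + 92·89 = 77
a_21 = 83·77 + 92·32 = 23
a_22 = 83·23 + 92·77 = 69
a_23 = 83·69 + 92·23 = 83
a_24 = 83·83 + 92·69 = 45
a_25 = 83·45 + 92·83 = 22
a_26 = 83·22 + 92·45 = 49
a_27 = 83·49 + 92·22 = 77
a_28 = 83·77 + 92·49 = 35
a_29 = 83·35 + 92·77 = 95
a_30 = 83·95 + 92·35 = 47
a_31 = 83·47 + 92·95 = 31
a_32 = 83·31 + 92·47 = 10
a_33 = 83·10 + 92·31 = 93
a_34 = 83·93 + 92·10 = 6
a_35 = 83·6 + 92·93 = 33
a_36 = 83·33 + 92·6 = 90
a_37 = 83·90 + 92·33 = 30
a_38 = 83·30 + 92·90 = 3
a_39 = 83·3 + 92·30 = 2
a_40 = 83·2 + 92·3 = 54
a_41 = 83·54 + 92·2 = 10
a_42 = 83·10 + 92·54 = 75
a_43 = 83·75 + 92·10 = 64
a_44 = 83·64 + 92·75 = 87
a_45 = 83·87 + 92·64 = 14
a_46 = 83·14 + 92·87 = 48
a_47 = 83·48 + 92·14 = 34
a_48 = 83·34 + 92·48 = 60
a_49 = 83·60 + 92·34 = 57
a_50 = 83·57 + 92·60 = 66
a_51 = 83·66 + 92·57 = 52
a_52 = 83·52 + 92·66 = 9
a_53 = 83·9 + 92·52 = 2
a_54 = 83·2 + 92·9 = 24
a_55 = 83·24 + 92·2 = 42
a_56 = 83·42 + 92·24 = 68
a_57 = 83·68 + 92·42 = 2
a_58 = 83·2 + 92·68 = 20
a_59 = 83·20 + 92·2 = 1
a_60 = 83·1 + 92·20 = 80
a_61 = 83·80 + 92·1 = 39
a_62 = 83·39 + 92·80 = 24
a_63 = 83·24 + 92·39 = 51
a_64 = 83·51 + 92·24 = 39
a_65 = 83·39 + 92·51 = 72
a_66 = 83·72 + 92·39 = 58
a_67 = 83·58 + 92·72 = 89
a_68 = 83·89 + 92·58 = 16
a_69 = 83·16 + 92·89 = 10
a_70 = 83·10 + 92·16 = 71
a_71 = 83·71 + 92·10 = 23
a_72 = 83·23 + 92·71 = 2
a_73 = 83·2 + 92·23 = 51
a_74 = 83·51 + 92·2 = 52
a_75 = 83·52 + 92·51 = 84
a_76 = 83·84 + 92·52 = 19
a_77 = 83·19 + 92·84 = 90
a_78 = 83·90 + 92·19 = 3
a_79 = 83·3 + 92·90 = 90
a_80 = 83·90 + 92·3 = 83
a_81 = 83·83 + 92·90 = 37
a_82 = 83·37 + 92·83 = 37
a_83 = 83·37 + 92·37 = 73
a_84 = 83·73 + 92·37 = 54
a_85 = 83·54 + 92·73 = 43
a_86 = 83·43 + 92·54 = 1
a_87 = 83·1 + 92·43 = 62
a_88 = 83·62 + 92·1 = 0
a_89 = 83·0 + 92·62 = 78
a_90 = 83·78 + 92·0 = 72
a_91 = 83·72 + 92·78 = 57
a_92 = 83·57 + 92·72 = 6
a_93 = 83·6 + 92·57 = 19
a_94 = 83·19 + 92·6 = 92
a_95 = 83·92 + 92·19 = 72
a_96 = 83·72 + 92·92 = 84
a_97 = 83·84 + 92·72 = 16
(a_96, a_97) = (84, 16) = (a_0, a_1), so the sequence has period 96.
333 ≡ 45 (mod 96), hence a_333 = a_45 = 14.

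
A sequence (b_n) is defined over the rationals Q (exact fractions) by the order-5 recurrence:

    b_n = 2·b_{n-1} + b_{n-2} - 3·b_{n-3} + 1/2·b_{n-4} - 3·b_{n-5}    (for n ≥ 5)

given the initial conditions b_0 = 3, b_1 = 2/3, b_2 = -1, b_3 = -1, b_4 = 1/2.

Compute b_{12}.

-3583/24

b_5 = 2·1/2 + 1·-1 + -3·-1 + 1/2·2/3 + -3·3 = -17/3
b_6 = 2·-17/3 + 1·1/2 + -3·-1 + 1/2·-1 + -3·2/3 = -31/3
b_7 = 2·-31/3 + 1·-17/3 + -3·1/2 + 1/2·-1 + -3·-1 = -76/3
b_8 = 2·-76/3 + 1·-31/3 + -3·-17/3 + 1/2·1/2 + -3·-1 = -163/4
b_9 = 2·-163/4 + 1·-76/3 + -3·-31/3 + 1/2·-17/3 + -3·1/2 = -481/6
b_10 = 2·-481/6 + 1·-163/4 + -3·-76/3 + 1/2·-31/3 + -3·-17/3 = -453/4
b_11 = 2·-453/4 + 1·-481/6 + -3·-163/4 + 1/2·-76/3 + -3·-31/3 = -1993/12
b_12 = 2·-1993/12 + 1·-453/4 + -3·-481/6 + 1/2·-163/4 + -3·-76/3 = -3583/24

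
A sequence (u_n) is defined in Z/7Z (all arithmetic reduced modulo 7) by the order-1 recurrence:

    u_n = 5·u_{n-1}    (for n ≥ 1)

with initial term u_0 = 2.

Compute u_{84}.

u_1 = 5·2 = 3
u_2 = 5·3 = 1
u_3 = 5·1 = 5
u_4 = 5·5 = 4
u_5 = 5·4 = 6
u_6 = 5·6 = 2
(u_6) = (2) = (u_0), so the sequence has period 6.
84 ≡ 0 (mod 6), hence u_84 = u_0 = 2.

2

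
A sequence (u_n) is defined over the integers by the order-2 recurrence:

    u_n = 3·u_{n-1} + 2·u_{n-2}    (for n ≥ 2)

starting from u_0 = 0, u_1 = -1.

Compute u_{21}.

-93154256107

u_2 = 3·-1 + 2·0 = -3
u_3 = 3·-3 + 2·-1 = -11
u_4 = 3·-11 + 2·-3 = -39
u_5 = 3·-39 + 2·-11 = -139
u_6 = 3·-139 + 2·-39 = -495
u_7 = 3·-495 + 2·-139 = -1763
u_8 = 3·-1763 + 2·-495 = -6279
u_9 = 3·-6279 + 2·-1763 = -22363
u_10 = 3·-22363 + 2·-6279 = -79647
u_11 = 3·-79647 + 2·-22363 = -283667
u_12 = 3·-283667 + 2·-79647 = -1010295
u_13 = 3·-1010295 + 2·-283667 = -3598219
u_14 = 3·-3598219 + 2·-1010295 = -12815247
u_15 = 3·-12815247 + 2·-3598219 = -45642179
u_16 = 3·-45642179 + 2·-12815247 = -162557031
u_17 = 3·-162557031 + 2·-45642179 = -578955451
u_18 = 3·-578955451 + 2·-162557031 = -2061980415
u_19 = 3·-2061980415 + 2·-578955451 = -7343852147
u_20 = 3·-7343852147 + 2·-2061980415 = -26155517271
u_21 = 3·-26155517271 + 2·-7343852147 = -93154256107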